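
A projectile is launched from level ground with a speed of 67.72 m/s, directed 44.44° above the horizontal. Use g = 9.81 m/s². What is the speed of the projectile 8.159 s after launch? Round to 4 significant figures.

v_x = 67.72 cos 44.44° = 48.351 m/s (constant).
v_y(t) = 67.72 sin 44.44° − g t = 47.415 − 9.81 × 8.159 = -32.625 m/s.
Speed = √(v_x² + v_y²) = √(2337.8 + 1064.4) = 58.33 m/s.

58.33 m/s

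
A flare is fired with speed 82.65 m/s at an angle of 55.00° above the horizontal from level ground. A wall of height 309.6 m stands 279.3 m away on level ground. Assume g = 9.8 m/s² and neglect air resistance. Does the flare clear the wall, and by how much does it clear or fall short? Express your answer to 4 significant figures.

v_x = 82.65 cos 55.00° = 47.406 m/s; v_y0 = 82.65 sin 55.00° = 67.703 m/s.
Time to reach the wall: t = 279.3 / 47.406 = 5.8917 s.
Height at that point: y = 67.703×5.8917 − 4.900×5.8917² = 228.80 m.
That is 309.6 − 228.80 = 80.80 m below the top of the wall, so the flare does not clear it.

No — it falls 80.80 m short of clearing the wall.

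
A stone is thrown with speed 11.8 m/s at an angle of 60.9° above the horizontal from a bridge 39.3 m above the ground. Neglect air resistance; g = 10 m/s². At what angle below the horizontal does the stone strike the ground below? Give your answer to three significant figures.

v_x = 11.8 cos 60.9° = 5.739 m/s.
At impact |v_y| = √(v_y0² + 2 g h) = √(10.31² + 2×10×39.3) = 29.87 m/s.
Angle below horizontal = arctan(|v_y| / v_x) = arctan(29.87 / 5.739) = 79.1°.

79.1°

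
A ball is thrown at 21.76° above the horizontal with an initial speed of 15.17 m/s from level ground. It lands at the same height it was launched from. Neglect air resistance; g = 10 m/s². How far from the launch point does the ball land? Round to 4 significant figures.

Components: v_x = 15.17 cos 21.76° = 14.089 m/s, v_y = 15.17 sin 21.76° = 5.6238 m/s.
Time of flight (same landing height): t = 2 v_y / g = 2 × 5.6238 / 10 = 1.1248 s.
Range: R = v_x · t = 14.089 × 1.1248 = 15.85 m.

15.85 m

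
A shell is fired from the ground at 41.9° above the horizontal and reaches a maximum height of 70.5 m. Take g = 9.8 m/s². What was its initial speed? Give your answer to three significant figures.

At maximum height v_y = 0, so (v₀ sin θ)² = 2 g H.
v₀ sin 41.9° = √(2 × 9.8 × 70.5) = 37.17 m/s.
v₀ = 37.17 / sin 41.9° = 37.17 / 0.6678 = 55.7 m/s.

55.7 m/s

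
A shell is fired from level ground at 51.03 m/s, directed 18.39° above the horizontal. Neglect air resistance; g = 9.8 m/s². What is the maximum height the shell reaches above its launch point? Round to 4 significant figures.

Vertical component of launch velocity: v_y = 51.03 sin 18.39° = 16.099 m/s.
At the highest point the vertical velocity is zero, so v_y² = 2 g h_max.
h_max = (16.099)² / (2 × 9.8) = 259.18 / 19.60 = 13.22 m.

13.22 m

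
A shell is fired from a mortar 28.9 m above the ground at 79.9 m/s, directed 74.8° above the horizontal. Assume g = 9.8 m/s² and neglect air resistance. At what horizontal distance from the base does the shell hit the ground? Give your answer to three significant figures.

337 m

Components: v_x = 79.9 cos 74.8° = 20.95 m/s, v_y = 79.9 sin 74.8° = 77.10 m/s.
Vertical: 0 = 28.9 + 77.10 t − ½(9.8) t² ⇒ 4.900 t² − 77.10 t − 28.9 = 0.
t = [77.10 + √(5944 + 566.4)] / 9.800 = 16.10 s.
Horizontal: R = v_x · t = 20.95 × 16.10 = 337 m.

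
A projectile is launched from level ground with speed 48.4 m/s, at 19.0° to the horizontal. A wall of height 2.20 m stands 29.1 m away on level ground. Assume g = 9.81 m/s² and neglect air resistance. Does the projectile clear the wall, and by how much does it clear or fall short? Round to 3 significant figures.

Yes — it clears the wall by 5.84 m.

v_x = 48.4 cos 19.0° = 45.76 m/s; v_y0 = 48.4 sin 19.0° = 15.76 m/s.
Time to reach the wall: t = 29.1 / 45.76 = 0.6359 s.
Height at that point: y = 15.76×0.6359 − 4.905×0.6359² = 8.038 m.
That is 8.038 − 2.20 = 5.84 m above the top of the wall, so the projectile clears it.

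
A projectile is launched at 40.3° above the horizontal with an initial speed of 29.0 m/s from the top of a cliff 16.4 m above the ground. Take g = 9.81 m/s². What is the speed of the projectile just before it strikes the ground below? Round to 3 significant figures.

v_x = 29.0 cos 40.3° = 22.12 m/s is unchanged throughout.
For the vertical component, v_y² = v_y0² + 2 g h = (18.76)² + 2×9.81×16.4 = 673.7, so |v_y| = 25.96 m/s.
Impact speed = √(v_x² + v_y²) = √(489.3 + 673.7) = 34.1 m/s.

34.1 m/s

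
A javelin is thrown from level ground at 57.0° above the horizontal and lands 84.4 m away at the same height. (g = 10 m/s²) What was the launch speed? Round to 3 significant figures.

On level ground, R = v₀² sin(2θ) / g, so v₀ = √(R g / sin 2θ).
sin(2 × 57.0°) = 0.9135.
v₀ = √(84.4 × 10 / 0.9135) = √923.9 = 30.4 m/s.

30.4 m/s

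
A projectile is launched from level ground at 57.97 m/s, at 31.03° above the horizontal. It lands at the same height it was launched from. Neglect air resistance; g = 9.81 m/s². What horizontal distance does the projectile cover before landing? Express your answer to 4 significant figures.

Components: v_x = 57.97 cos 31.03° = 49.674 m/s, v_y = 57.97 sin 31.03° = 29.883 m/s.
Time of flight (same landing height): t = 2 v_y / g = 2 × 29.883 / 9.81 = 6.0924 s.
Range: R = v_x · t = 49.674 × 6.0924 = 302.6 m.

302.6 m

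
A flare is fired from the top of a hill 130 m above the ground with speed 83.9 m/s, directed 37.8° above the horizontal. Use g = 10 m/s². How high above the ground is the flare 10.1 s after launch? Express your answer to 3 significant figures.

v_y0 = 83.9 sin 37.8° = 51.42 m/s.
y(t) = 130 + v_y0 t − ½ g t² = 130 + 51.42×10.1 − ½×10×10.1² = 139 m.

139 m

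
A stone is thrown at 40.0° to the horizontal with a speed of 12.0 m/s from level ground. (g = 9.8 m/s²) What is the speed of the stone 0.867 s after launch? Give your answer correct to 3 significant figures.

v_x = 12.0 cos 40.0° = 9.193 m/s (constant).
v_y(t) = 12.0 sin 40.0° − g t = 7.713 − 9.8 × 0.867 = -0.7836 m/s.
Speed = √(v_x² + v_y²) = √(84.51 + 0.6140) = 9.23 m/s.

9.23 m/s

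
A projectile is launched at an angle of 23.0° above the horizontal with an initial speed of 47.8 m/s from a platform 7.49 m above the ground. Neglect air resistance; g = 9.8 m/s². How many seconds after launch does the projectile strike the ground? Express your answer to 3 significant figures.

4.18 s

Vertical component: v_y = 47.8 sin 23.0° = 18.68 m/s.
Taking up as positive with launch at y = 7.49 m, landing at y = 0: 0 = 7.49 + 18.68 t − ½(9.8) t².
Solving 4.900 t² − 18.68 t − 7.49 = 0 gives t = [18.68 + √(18.68² + 4·4.900·7.49)] / 9.800 = 4.18 s.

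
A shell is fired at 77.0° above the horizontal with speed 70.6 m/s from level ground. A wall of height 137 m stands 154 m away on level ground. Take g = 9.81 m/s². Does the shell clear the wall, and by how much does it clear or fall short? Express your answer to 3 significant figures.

v_x = 70.6 cos 77.0° = 15.88 m/s; v_y0 = 70.6 sin 77.0° = 68.79 m/s.
Time to reach the wall: t = 154 / 15.88 = 9.698 s.
Height at that point: y = 68.79×9.698 − 4.905×9.698² = 205.8 m.
That is 205.8 − 137 = 68.8 m above the top of the wall, so the shell clears it.

Yes — it clears the wall by 68.8 m.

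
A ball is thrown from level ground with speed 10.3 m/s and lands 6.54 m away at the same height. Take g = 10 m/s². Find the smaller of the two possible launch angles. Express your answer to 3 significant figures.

Level-ground range: R = v₀² sin(2θ)/g ⇒ sin 2θ = R g / v₀² = 6.54×10/10.3² = 0.6165.
2θ = arcsin(0.6165) = 38.06° or 180° − 38.06° = 141.94°.
So θ = 19.0° or θ = 71.0°.

19.0°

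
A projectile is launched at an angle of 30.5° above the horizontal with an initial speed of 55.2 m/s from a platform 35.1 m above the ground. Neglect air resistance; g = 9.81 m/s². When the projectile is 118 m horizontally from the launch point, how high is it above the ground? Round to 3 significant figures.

74.4 m

v_x = 55.2 cos 30.5° = 47.56 m/s, v_y0 = 55.2 sin 30.5° = 28.02 m/s.
Time to reach x = 118 m: t = x / v_x = 118 / 47.56 = 2.481 s.
y = 35.1 + v_y0 t − ½ g t² = 35.1 + 28.02×2.481 − 4.905×2.481² = 74.4 m.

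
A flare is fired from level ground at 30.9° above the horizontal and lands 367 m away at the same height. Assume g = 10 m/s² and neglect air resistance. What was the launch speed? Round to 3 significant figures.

On level ground, R = v₀² sin(2θ) / g, so v₀ = √(R g / sin 2θ).
sin(2 × 30.9°) = 0.8813.
v₀ = √(367 × 10 / 0.8813) = √4164 = 64.5 m/s.

64.5 m/s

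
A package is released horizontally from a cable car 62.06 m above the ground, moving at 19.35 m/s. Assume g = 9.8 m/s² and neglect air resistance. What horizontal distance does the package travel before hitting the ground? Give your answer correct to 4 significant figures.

Initial vertical velocity is zero, so the fall time comes from h = ½ g t²: t = √(2 × 62.06 / 9.8) = 3.5588 s.
Horizontal motion is uniform at 19.35 m/s, so x = 19.35 × 3.5588 = 68.86 m.

68.86 m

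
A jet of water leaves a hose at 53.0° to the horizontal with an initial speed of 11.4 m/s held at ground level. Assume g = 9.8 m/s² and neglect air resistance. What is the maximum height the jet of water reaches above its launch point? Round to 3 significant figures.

4.23 m

Vertical component of launch velocity: v_y = 11.4 sin 53.0° = 9.104 m/s.
At the highest point the vertical velocity is zero, so v_y² = 2 g h_max.
h_max = (9.104)² / (2 × 9.8) = 82.88 / 19.60 = 4.23 m.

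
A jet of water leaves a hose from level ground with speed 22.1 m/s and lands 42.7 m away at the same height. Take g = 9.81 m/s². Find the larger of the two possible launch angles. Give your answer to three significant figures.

Level-ground range: R = v₀² sin(2θ)/g ⇒ sin 2θ = R g / v₀² = 42.7×9.81/22.1² = 0.8577.
2θ = arcsin(0.8577) = 59.06° or 180° − 59.06° = 120.94°.
So θ = 29.5° or θ = 60.5°.

60.5°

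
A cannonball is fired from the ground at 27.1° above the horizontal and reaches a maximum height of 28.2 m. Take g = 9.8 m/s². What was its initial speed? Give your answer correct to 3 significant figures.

At maximum height v_y = 0, so (v₀ sin θ)² = 2 g H.
v₀ sin 27.1° = √(2 × 9.8 × 28.2) = 23.51 m/s.
v₀ = 23.51 / sin 27.1° = 23.51 / 0.4555 = 51.6 m/s.

51.6 m/s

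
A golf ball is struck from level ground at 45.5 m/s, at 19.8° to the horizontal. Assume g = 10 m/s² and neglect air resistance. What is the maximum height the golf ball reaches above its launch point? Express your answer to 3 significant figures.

Vertical component of launch velocity: v_y = 45.5 sin 19.8° = 15.41 m/s.
At the highest point the vertical velocity is zero, so v_y² = 2 g h_max.
h_max = (15.41)² / (2 × 10) = 237.5 / 20.00 = 11.9 m.

11.9 m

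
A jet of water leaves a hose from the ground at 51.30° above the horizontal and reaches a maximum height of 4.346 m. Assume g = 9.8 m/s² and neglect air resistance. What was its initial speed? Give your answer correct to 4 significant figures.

At maximum height v_y = 0, so (v₀ sin θ)² = 2 g H.
v₀ sin 51.30° = √(2 × 9.8 × 4.346) = 9.2294 m/s.
v₀ = 9.2294 / sin 51.30° = 9.2294 / 0.7804 = 11.83 m/s.

11.83 m/s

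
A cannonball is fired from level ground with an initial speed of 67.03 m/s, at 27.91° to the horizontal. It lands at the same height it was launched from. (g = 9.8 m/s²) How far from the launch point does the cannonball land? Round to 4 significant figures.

Components: v_x = 67.03 cos 27.91° = 59.233 m/s, v_y = 67.03 sin 27.91° = 31.376 m/s.
Time of flight (same landing height): t = 2 v_y / g = 2 × 31.376 / 9.8 = 6.4033 s.
Range: R = v_x · t = 59.233 × 6.4033 = 379.3 m.

379.3 m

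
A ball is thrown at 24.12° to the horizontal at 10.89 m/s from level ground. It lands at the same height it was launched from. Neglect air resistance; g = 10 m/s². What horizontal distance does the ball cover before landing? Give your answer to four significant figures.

8.846 m

For level ground, R = v₀² sin(2θ) / g.
sin(2 × 24.12°) = sin 48.240° = 0.7459.
R = (10.89)² × 0.7459 / 10 = 8.846 m.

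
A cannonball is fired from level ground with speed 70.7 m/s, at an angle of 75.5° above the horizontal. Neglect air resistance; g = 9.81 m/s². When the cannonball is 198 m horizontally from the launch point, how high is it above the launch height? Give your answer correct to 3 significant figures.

v_x = 70.7 cos 75.5° = 17.70 m/s, v_y0 = 70.7 sin 75.5° = 68.45 m/s.
Time to reach x = 198 m: t = x / v_x = 198 / 17.70 = 11.19 s.
y = v_y0 t − ½ g t² = 68.45×11.19 − 4.905×11.19² = 152 m.

152 m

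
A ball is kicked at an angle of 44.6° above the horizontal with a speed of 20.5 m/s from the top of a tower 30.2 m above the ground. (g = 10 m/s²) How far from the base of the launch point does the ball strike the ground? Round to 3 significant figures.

Components: v_x = 20.5 cos 44.6° = 14.60 m/s, v_y = 20.5 sin 44.6° = 14.39 m/s.
Vertical: 0 = 30.2 + 14.39 t − ½(10) t² ⇒ 5.000 t² − 14.39 t − 30.2 = 0.
t = [14.39 + √(207.1 + 604.0)] / 10.00 = 4.287 s.
Horizontal: R = v_x · t = 14.60 × 4.287 = 62.6 m.

62.6 m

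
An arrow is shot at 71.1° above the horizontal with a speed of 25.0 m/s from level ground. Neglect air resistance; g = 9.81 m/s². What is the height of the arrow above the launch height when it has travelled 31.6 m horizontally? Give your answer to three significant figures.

17.6 m

v_x = 25.0 cos 71.1° = 8.098 m/s, v_y0 = 25.0 sin 71.1° = 23.65 m/s.
Time to reach x = 31.6 m: t = x / v_x = 31.6 / 8.098 = 3.902 s.
y = v_y0 t − ½ g t² = 23.65×3.902 − 4.905×3.902² = 17.6 m.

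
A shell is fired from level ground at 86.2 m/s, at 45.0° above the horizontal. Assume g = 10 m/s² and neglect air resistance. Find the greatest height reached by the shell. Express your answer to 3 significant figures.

186 m

Vertical component of launch velocity: v_y = 86.2 sin 45.0° = 60.95 m/s.
At the highest point the vertical velocity is zero, so v_y² = 2 g h_max.
h_max = (60.95)² / (2 × 10) = 3715 / 20.00 = 186 m.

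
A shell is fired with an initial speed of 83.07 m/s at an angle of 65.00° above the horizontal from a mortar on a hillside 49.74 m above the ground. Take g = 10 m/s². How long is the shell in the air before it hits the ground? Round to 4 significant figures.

Vertical component: v_y = 83.07 sin 65.00° = 75.287 m/s.
Taking up as positive with launch at y = 49.74 m, landing at y = 0: 0 = 49.74 + 75.287 t − ½(10) t².
Solving 5.000 t² − 75.287 t − 49.74 = 0 gives t = [75.287 + √(75.287² + 4·5.000·49.74)] / 10.00 = 15.69 s.

15.69 s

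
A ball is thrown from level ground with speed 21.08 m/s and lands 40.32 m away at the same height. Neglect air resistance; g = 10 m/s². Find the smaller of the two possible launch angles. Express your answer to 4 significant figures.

32.57°

Level-ground range: R = v₀² sin(2θ)/g ⇒ sin 2θ = R g / v₀² = 40.32×10/21.08² = 0.9074.
2θ = arcsin(0.9074) = 65.148° or 180° − 65.148° = 114.852°.
So θ = 32.57° or θ = 57.43°.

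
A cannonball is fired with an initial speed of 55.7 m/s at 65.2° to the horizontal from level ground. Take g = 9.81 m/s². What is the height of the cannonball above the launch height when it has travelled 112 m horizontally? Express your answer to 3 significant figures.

v_x = 55.7 cos 65.2° = 23.36 m/s, v_y0 = 55.7 sin 65.2° = 50.56 m/s.
Time to reach x = 112 m: t = x / v_x = 112 / 23.36 = 4.795 s.
y = v_y0 t − ½ g t² = 50.56×4.795 − 4.905×4.795² = 130 m.

130 m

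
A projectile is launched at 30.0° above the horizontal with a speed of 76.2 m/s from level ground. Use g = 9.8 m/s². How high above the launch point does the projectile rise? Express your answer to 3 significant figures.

Vertical component of launch velocity: v_y = 76.2 sin 30.0° = 38.10 m/s.
At the highest point the vertical velocity is zero, so v_y² = 2 g h_max.
h_max = (38.10)² / (2 × 9.8) = 1452 / 19.60 = 74.1 m.

74.1 m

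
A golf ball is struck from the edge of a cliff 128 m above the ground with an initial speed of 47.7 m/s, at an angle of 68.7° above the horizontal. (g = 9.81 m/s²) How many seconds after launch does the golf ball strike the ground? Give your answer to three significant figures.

11.4 s

Vertical component: v_y = 47.7 sin 68.7° = 44.44 m/s.
Taking up as positive with launch at y = 128 m, landing at y = 0: 0 = 128 + 44.44 t − ½(9.81) t².
Solving 4.905 t² − 44.44 t − 128 = 0 gives t = [44.44 + √(44.44² + 4·4.905·128)] / 9.810 = 11.4 s.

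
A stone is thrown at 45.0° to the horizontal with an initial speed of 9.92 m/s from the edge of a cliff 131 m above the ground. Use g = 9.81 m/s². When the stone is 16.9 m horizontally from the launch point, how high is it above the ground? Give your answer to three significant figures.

v_x = 9.92 cos 45.0° = 7.014 m/s, v_y0 = 9.92 sin 45.0° = 7.014 m/s.
Time to reach x = 16.9 m: t = x / v_x = 16.9 / 7.014 = 2.409 s.
y = 131 + v_y0 t − ½ g t² = 131 + 7.014×2.409 − 4.905×2.409² = 119 m.

119 m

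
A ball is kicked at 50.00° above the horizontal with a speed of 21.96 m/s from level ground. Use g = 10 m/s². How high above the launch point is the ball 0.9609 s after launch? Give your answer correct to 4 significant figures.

v_y0 = 21.96 sin 50.00° = 16.822 m/s.
y(t) = v_y0 t − ½ g t² = 16.822×0.9609 − 5.000×0.9609² = 11.55 m.

11.55 m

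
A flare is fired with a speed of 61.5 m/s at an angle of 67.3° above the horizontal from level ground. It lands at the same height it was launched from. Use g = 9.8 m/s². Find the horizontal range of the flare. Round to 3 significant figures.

Components: v_x = 61.5 cos 67.3° = 23.73 m/s, v_y = 61.5 sin 67.3° = 56.74 m/s.
Time of flight (same landing height): t = 2 v_y / g = 2 × 56.74 / 9.8 = 11.58 s.
Range: R = v_x · t = 23.73 × 11.58 = 275 m.

275 m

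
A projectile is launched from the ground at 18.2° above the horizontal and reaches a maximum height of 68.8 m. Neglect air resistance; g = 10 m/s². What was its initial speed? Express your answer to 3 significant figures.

119 m/s

At maximum height v_y = 0, so (v₀ sin θ)² = 2 g H.
v₀ sin 18.2° = √(2 × 10 × 68.8) = 37.09 m/s.
v₀ = 37.09 / sin 18.2° = 37.09 / 0.3123 = 119 m/s.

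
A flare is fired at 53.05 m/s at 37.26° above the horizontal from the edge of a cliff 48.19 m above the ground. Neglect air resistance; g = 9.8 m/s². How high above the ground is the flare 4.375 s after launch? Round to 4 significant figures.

v_y0 = 53.05 sin 37.26° = 32.118 m/s.
y(t) = 48.19 + v_y0 t − ½ g t² = 48.19 + 32.118×4.375 − ½×9.8×4.375² = 94.92 m.

94.92 m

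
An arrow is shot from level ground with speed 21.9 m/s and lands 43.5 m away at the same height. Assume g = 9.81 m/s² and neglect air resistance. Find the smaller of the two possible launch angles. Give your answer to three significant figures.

Level-ground range: R = v₀² sin(2θ)/g ⇒ sin 2θ = R g / v₀² = 43.5×9.81/21.9² = 0.8898.
2θ = arcsin(0.8898) = 62.85° or 180° − 62.85° = 117.15°.
So θ = 31.4° or θ = 58.6°.

31.4°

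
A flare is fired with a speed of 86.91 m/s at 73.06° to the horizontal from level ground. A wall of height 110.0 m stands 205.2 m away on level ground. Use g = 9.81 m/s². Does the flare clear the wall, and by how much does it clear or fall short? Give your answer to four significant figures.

Yes — it clears the wall by 241.6 m.

v_x = 86.91 cos 73.06° = 25.323 m/s; v_y0 = 86.91 sin 73.06° = 83.139 m/s.
Time to reach the wall: t = 205.2 / 25.323 = 8.1033 s.
Height at that point: y = 83.139×8.1033 − 4.905×8.1033² = 351.62 m.
That is 351.62 − 110.0 = 241.6 m above the top of the wall, so the flare clears it.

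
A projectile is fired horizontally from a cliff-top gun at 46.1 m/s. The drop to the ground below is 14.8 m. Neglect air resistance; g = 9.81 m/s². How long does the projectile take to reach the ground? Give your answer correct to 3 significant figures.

1.74 s

The horizontal speed doesn't affect the fall. With v_y0 = 0, h = ½ g t².
t = √(2 × 14.8 / 9.81) = √3.017 = 1.74 s.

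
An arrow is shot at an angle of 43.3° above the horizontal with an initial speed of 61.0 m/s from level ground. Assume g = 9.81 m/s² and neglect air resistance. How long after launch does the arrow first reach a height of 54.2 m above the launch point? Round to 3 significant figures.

v_y0 = 61.0 sin 43.3° = 41.83 m/s.
Set y = v_y0 t − ½ g t² = 54.2: 4.905 t² − 41.83 t + 54.2 = 0.
t = [41.83 ± √(1750 − 1063)] / 9.81 = (41.83 ± 26.21) / 9.81, giving t = 1.59 s or t = 6.94 s.
The arrow is on the way up at the first time, so t = 1.59 s.

1.59 s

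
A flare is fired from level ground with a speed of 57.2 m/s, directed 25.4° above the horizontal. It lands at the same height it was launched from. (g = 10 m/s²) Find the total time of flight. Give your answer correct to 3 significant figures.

4.91 s

Vertical component: v_y = 57.2 sin 25.4° = 24.54 m/s.
For a projectile landing at launch height, time of flight is t = 2 v_y / g = 2 × 24.54 / 10 = 4.91 s.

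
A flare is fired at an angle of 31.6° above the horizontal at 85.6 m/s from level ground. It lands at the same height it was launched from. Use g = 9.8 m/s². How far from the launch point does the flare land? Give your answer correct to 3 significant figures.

667 m

Components: v_x = 85.6 cos 31.6° = 72.91 m/s, v_y = 85.6 sin 31.6° = 44.85 m/s.
Time of flight (same landing height): t = 2 v_y / g = 2 × 44.85 / 9.8 = 9.153 s.
Range: R = v_x · t = 72.91 × 9.153 = 667 m.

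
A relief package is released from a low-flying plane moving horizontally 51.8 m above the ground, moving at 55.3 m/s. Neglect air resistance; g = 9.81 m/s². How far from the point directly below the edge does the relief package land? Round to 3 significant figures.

180 m

Initial vertical velocity is zero, so the fall time comes from h = ½ g t²: t = √(2 × 51.8 / 9.81) = 3.250 s.
Horizontal motion is uniform at 55.3 m/s, so x = 55.3 × 3.250 = 180 m.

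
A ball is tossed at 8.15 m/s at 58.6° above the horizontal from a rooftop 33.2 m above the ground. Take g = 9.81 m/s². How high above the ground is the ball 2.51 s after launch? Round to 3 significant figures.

v_y0 = 8.15 sin 58.6° = 6.956 m/s.
y(t) = 33.2 + v_y0 t − ½ g t² = 33.2 + 6.956×2.51 − ½×9.81×2.51² = 19.8 m.

19.8 m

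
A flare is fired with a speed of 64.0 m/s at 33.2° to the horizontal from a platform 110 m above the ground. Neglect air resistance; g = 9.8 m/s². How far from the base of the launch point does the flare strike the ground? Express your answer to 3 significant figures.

Components: v_x = 64.0 cos 33.2° = 53.55 m/s, v_y = 64.0 sin 33.2° = 35.04 m/s.
Vertical: 0 = 110 + 35.04 t − ½(9.8) t² ⇒ 4.900 t² − 35.04 t − 110 = 0.
t = [35.04 + √(1228 + 2156)] / 9.800 = 9.511 s.
Horizontal: R = v_x · t = 53.55 × 9.511 = 509 m.

509 m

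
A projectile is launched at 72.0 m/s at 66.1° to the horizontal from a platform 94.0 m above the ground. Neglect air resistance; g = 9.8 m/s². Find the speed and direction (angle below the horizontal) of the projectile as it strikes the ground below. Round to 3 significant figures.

83.8 m/s at 69.6° below the horizontal

v_x = 72.0 cos 66.1° = 29.17 m/s (constant).
|v_y| at impact = √((65.83)² + 2×9.8×94.0) = 78.59 m/s.
Speed = √(29.17² + 78.59²) = 83.8 m/s; angle = arctan(78.59/29.17) = 69.6° below horizontal.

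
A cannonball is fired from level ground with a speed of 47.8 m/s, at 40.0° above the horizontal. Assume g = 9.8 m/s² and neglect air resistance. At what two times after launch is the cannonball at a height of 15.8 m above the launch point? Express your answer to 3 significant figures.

v_y0 = 47.8 sin 40.0° = 30.73 m/s.
Set y = v_y0 t − ½ g t² = 15.8: 4.900 t² − 30.73 t + 15.8 = 0.
t = [30.73 ± √(944.3 − 309.7)] / 9.8 = (30.73 ± 25.19) / 9.8, giving t = 0.565 s or t = 5.71 s.
So the cannonball is at 15.8 m at t = 0.565 s (rising) and t = 5.71 s (falling).

0.565 s and 5.71 s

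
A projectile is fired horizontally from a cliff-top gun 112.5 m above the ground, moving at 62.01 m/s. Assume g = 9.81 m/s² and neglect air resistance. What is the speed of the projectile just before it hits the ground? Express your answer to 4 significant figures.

77.80 m/s

Fall time: t = √(2 × 112.5 / 9.81) = 4.7891 s.
At impact: v_x = 62.01 m/s (unchanged), v_y = g t = 9.81 × 4.7891 = 46.981 m/s.
Speed = √(v_x² + v_y²) = √(3845.2 + 2207.2) = 77.80 m/s.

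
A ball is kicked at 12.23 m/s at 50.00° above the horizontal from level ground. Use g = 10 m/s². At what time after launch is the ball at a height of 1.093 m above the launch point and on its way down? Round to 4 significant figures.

v_y0 = 12.23 sin 50.00° = 9.3687 m/s.
Set y = v_y0 t − ½ g t² = 1.093: 5.000 t² − 9.3687 t + 1.093 = 0.
t = [9.3687 ± √(87.773 − 21.860)] / 10 = (9.3687 ± 8.1187) / 10, giving t = 0.1250 s or t = 1.749 s.
On the way down corresponds to the larger root: t = 1.749 s.

1.749 s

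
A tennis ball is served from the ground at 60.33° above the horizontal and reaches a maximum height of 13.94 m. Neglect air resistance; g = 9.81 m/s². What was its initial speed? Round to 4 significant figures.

19.03 m/s

At maximum height v_y = 0, so (v₀ sin θ)² = 2 g H.
v₀ sin 60.33° = √(2 × 9.81 × 13.94) = 16.538 m/s.
v₀ = 16.538 / sin 60.33° = 16.538 / 0.8689 = 19.03 m/s.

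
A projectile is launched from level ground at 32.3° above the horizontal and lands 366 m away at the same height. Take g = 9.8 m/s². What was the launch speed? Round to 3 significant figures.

On level ground, R = v₀² sin(2θ) / g, so v₀ = √(R g / sin 2θ).
sin(2 × 32.3°) = 0.9033.
v₀ = √(366 × 9.8 / 0.9033) = √3971 = 63.0 m/s.

63.0 m/s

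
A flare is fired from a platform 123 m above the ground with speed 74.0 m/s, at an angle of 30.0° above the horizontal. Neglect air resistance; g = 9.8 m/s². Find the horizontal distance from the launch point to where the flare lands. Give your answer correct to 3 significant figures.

644 m

Components: v_x = 74.0 cos 30.0° = 64.09 m/s, v_y = 74.0 sin 30.0° = 37.00 m/s.
Vertical: 0 = 123 + 37.00 t − ½(9.8) t² ⇒ 4.900 t² − 37.00 t − 123 = 0.
t = [37.00 + √(1369 + 2411)] / 9.800 = 10.05 s.
Horizontal: R = v_x · t = 64.09 × 10.05 = 644 m.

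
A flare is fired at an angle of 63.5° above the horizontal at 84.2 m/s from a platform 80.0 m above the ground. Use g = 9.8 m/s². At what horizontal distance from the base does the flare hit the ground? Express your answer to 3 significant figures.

Components: v_x = 84.2 cos 63.5° = 37.57 m/s, v_y = 84.2 sin 63.5° = 75.35 m/s.
Vertical: 0 = 80.0 + 75.35 t − ½(9.8) t² ⇒ 4.900 t² − 75.35 t − 80.0 = 0.
t = [75.35 + √(5678 + 1568)] / 9.800 = 16.37 s.
Horizontal: R = v_x · t = 37.57 × 16.37 = 615 m.

615 m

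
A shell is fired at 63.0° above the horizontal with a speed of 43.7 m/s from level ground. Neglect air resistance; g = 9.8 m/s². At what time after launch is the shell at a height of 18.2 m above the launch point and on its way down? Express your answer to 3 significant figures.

v_y0 = 43.7 sin 63.0° = 38.94 m/s.
Set y = v_y0 t − ½ g t² = 18.2: 4.900 t² − 38.94 t + 18.2 = 0.
t = [38.94 ± √(1516 − 356.7)] / 9.8 = (38.94 ± 34.05) / 9.8, giving t = 0.499 s or t = 7.45 s.
On the way down corresponds to the larger root: t = 7.45 s.

7.45 s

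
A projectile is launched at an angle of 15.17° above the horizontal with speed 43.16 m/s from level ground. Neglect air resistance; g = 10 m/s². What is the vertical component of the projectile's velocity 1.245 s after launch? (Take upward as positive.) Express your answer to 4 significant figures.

-1.156 m/s

Initial vertical component: v_y0 = 43.16 sin 15.17° = 11.294 m/s.
v_y(t) = v_y0 − g t = 11.294 − 10 × 1.245 = -1.156 m/s.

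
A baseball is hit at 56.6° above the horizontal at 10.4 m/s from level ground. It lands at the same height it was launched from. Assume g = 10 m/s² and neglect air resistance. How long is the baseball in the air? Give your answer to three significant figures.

1.74 s

Vertical component: v_y = 10.4 sin 56.6° = 8.682 m/s.
For a projectile landing at launch height, time of flight is t = 2 v_y / g = 2 × 8.682 / 10 = 1.74 s.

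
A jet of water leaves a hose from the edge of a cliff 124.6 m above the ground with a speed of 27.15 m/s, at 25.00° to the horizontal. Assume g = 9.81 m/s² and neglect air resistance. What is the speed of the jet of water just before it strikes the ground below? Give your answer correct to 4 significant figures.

v_x = 27.15 cos 25.00° = 24.606 m/s is unchanged throughout.
For the vertical component, v_y² = v_y0² + 2 g h = (11.474)² + 2×9.81×124.6 = 2576.3, so |v_y| = 50.757 m/s.
Impact speed = √(v_x² + v_y²) = √(605.46 + 2576.3) = 56.41 m/s.

56.41 m/s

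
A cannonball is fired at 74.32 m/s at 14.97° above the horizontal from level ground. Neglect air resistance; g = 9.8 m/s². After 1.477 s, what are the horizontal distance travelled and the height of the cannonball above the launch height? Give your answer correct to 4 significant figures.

x = 106.0 m, y = 17.67 m

v_x = 74.32 cos 14.97° = 71.798 m/s; v_y0 = 74.32 sin 14.97° = 19.198 m/s.
x = v_x t = 71.798 × 1.477 = 106.0 m.
y = v_y0 t − ½ g t² = 19.198×1.477 − 4.900×1.477² = 17.67 m.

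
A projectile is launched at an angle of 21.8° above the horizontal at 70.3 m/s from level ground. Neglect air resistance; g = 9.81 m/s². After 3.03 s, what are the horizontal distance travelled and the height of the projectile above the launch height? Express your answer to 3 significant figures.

x = 198 m, y = 34.1 m

v_x = 70.3 cos 21.8° = 65.27 m/s; v_y0 = 70.3 sin 21.8° = 26.11 m/s.
x = v_x t = 65.27 × 3.03 = 198 m.
y = v_y0 t − ½ g t² = 26.11×3.03 − 4.905×3.03² = 34.1 m.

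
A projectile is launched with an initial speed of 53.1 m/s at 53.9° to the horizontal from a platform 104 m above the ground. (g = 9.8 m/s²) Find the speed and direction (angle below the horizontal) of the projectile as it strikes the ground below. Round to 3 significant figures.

69.7 m/s at 63.3° below the horizontal

v_x = 53.1 cos 53.9° = 31.29 m/s (constant).
|v_y| at impact = √((42.90)² + 2×9.8×104) = 62.28 m/s.
Speed = √(31.29² + 62.28²) = 69.7 m/s; angle = arctan(62.28/31.29) = 63.3° below horizontal.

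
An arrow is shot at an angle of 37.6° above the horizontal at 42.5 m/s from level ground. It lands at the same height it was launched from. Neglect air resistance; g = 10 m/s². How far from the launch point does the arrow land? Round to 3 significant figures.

Components: v_x = 42.5 cos 37.6° = 33.67 m/s, v_y = 42.5 sin 37.6° = 25.93 m/s.
Time of flight (same landing height): t = 2 v_y / g = 2 × 25.93 / 10 = 5.186 s.
Range: R = v_x · t = 33.67 × 5.186 = 175 m.

175 m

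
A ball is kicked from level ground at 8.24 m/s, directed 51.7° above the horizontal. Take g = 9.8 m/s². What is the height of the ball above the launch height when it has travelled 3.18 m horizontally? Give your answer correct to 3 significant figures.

v_x = 8.24 cos 51.7° = 5.107 m/s, v_y0 = 8.24 sin 51.7° = 6.467 m/s.
Time to reach x = 3.18 m: t = x / v_x = 3.18 / 5.107 = 0.6227 s.
y = v_y0 t − ½ g t² = 6.467×0.6227 − 4.900×0.6227² = 2.13 m.

2.13 m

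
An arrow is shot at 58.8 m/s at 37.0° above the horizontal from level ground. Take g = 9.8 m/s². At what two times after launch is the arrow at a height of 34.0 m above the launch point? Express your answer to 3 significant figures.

v_y0 = 58.8 sin 37.0° = 35.39 m/s.
Set y = v_y0 t − ½ g t² = 34.0: 4.900 t² − 35.39 t + 34.0 = 0.
t = [35.39 ± √(1252 − 666.4)] / 9.8 = (35.39 ± 24.20) / 9.8, giving t = 1.14 s or t = 6.08 s.
So the arrow is at 34.0 m at t = 1.14 s (rising) and t = 6.08 s (falling).

1.14 s and 6.08 s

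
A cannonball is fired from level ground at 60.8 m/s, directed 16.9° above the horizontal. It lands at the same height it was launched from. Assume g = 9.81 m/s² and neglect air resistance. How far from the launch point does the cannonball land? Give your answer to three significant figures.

For level ground, R = v₀² sin(2θ) / g.
sin(2 × 16.9°) = sin 33.80° = 0.5563.
R = (60.8)² × 0.5563 / 9.81 = 210 m.

210 m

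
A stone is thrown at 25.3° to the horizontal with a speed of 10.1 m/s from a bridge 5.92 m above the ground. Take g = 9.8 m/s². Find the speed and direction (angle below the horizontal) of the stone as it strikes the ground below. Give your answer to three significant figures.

14.8 m/s at 51.8° below the horizontal

v_x = 10.1 cos 25.3° = 9.131 m/s (constant).
|v_y| at impact = √((4.316)² + 2×9.8×5.92) = 11.60 m/s.
Speed = √(9.131² + 11.60²) = 14.8 m/s; angle = arctan(11.60/9.131) = 51.8° below horizontal.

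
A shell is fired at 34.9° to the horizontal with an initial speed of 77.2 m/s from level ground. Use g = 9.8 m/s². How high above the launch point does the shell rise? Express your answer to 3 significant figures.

Vertical component of launch velocity: v_y = 77.2 sin 34.9° = 44.17 m/s.
At the highest point the vertical velocity is zero, so v_y² = 2 g h_max.
h_max = (44.17)² / (2 × 9.8) = 1951 / 19.60 = 99.5 m.

99.5 m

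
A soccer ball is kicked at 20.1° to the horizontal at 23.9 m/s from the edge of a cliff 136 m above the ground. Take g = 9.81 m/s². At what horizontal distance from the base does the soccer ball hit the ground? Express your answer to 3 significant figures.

Components: v_x = 23.9 cos 20.1° = 22.44 m/s, v_y = 23.9 sin 20.1° = 8.213 m/s.
Vertical: 0 = 136 + 8.213 t − ½(9.81) t² ⇒ 4.905 t² − 8.213 t − 136 = 0.
t = [8.213 + √(67.45 + 2668)] / 9.810 = 6.169 s.
Horizontal: R = v_x · t = 22.44 × 6.169 = 138 m.

138 m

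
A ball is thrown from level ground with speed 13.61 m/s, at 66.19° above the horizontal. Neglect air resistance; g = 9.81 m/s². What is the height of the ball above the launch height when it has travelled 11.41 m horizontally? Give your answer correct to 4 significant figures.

v_x = 13.61 cos 66.19° = 5.4944 m/s, v_y0 = 13.61 sin 66.19° = 12.452 m/s.
Time to reach x = 11.41 m: t = x / v_x = 11.41 / 5.4944 = 2.0767 s.
y = v_y0 t − ½ g t² = 12.452×2.0767 − 4.905×2.0767² = 4.705 m.

4.705 m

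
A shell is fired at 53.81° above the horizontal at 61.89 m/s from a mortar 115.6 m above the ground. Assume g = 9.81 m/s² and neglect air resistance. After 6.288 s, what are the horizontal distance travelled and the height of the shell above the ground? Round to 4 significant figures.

v_x = 61.89 cos 53.81° = 36.544 m/s; v_y0 = 61.89 sin 53.81° = 49.949 m/s.
x = v_x t = 36.544 × 6.288 = 229.8 m.
y = 115.6 + v_y0 t − ½ g t² = 235.7 m.

x = 229.8 m, y = 235.7 m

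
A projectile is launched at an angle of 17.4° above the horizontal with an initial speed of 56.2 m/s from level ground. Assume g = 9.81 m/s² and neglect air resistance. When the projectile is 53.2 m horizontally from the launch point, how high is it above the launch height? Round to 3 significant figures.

v_x = 56.2 cos 17.4° = 53.63 m/s, v_y0 = 56.2 sin 17.4° = 16.81 m/s.
Time to reach x = 53.2 m: t = x / v_x = 53.2 / 53.63 = 0.9920 s.
y = v_y0 t − ½ g t² = 16.81×0.9920 − 4.905×0.9920² = 11.8 m.

11.8 m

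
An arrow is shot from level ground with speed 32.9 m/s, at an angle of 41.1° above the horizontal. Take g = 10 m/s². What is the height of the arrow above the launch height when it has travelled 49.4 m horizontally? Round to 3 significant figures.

v_x = 32.9 cos 41.1° = 24.79 m/s, v_y0 = 32.9 sin 41.1° = 21.63 m/s.
Time to reach x = 49.4 m: t = x / v_x = 49.4 / 24.79 = 1.993 s.
y = v_y0 t − ½ g t² = 21.63×1.993 − 5.000×1.993² = 23.2 m.

23.2 m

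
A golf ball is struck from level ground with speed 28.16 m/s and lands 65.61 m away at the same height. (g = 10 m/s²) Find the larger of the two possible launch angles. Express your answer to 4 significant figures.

62.08°

Level-ground range: R = v₀² sin(2θ)/g ⇒ sin 2θ = R g / v₀² = 65.61×10/28.16² = 0.8274.
2θ = arcsin(0.8274) = 55.833° or 180° − 55.833° = 124.167°.
So θ = 27.92° or θ = 62.08°.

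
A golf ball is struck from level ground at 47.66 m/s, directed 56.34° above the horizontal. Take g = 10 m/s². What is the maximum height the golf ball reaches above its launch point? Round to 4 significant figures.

78.68 m

Vertical component of launch velocity: v_y = 47.66 sin 56.34° = 39.669 m/s.
At the highest point the vertical velocity is zero, so v_y² = 2 g h_max.
h_max = (39.669)² / (2 × 10) = 1573.6 / 20.00 = 78.68 m.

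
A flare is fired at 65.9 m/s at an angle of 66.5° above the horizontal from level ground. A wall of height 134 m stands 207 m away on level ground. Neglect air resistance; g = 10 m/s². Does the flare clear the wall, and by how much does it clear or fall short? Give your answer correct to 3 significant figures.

Yes — it clears the wall by 31.8 m.

v_x = 65.9 cos 66.5° = 26.28 m/s; v_y0 = 65.9 sin 66.5° = 60.43 m/s.
Time to reach the wall: t = 207 / 26.28 = 7.877 s.
Height at that point: y = 60.43×7.877 − 5.000×7.877² = 165.8 m.
That is 165.8 − 134 = 31.8 m above the top of the wall, so the flare clears it.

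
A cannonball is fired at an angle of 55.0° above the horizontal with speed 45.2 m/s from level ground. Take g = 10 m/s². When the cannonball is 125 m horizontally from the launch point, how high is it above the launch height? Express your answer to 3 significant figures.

v_x = 45.2 cos 55.0° = 25.93 m/s, v_y0 = 45.2 sin 55.0° = 37.03 m/s.
Time to reach x = 125 m: t = x / v_x = 125 / 25.93 = 4.821 s.
y = v_y0 t − ½ g t² = 37.03×4.821 − 5.000×4.821² = 62.3 m.

62.3 m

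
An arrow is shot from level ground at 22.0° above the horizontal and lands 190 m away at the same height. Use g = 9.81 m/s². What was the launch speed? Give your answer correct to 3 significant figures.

51.8 m/s

On level ground, R = v₀² sin(2θ) / g, so v₀ = √(R g / sin 2θ).
sin(2 × 22.0°) = 0.6947.
v₀ = √(190 × 9.81 / 0.6947) = √2683 = 51.8 m/s.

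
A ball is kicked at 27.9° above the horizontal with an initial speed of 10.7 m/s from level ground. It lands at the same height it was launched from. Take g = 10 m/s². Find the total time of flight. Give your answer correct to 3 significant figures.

1.00 s

Vertical component: v_y = 10.7 sin 27.9° = 5.007 m/s.
For a projectile landing at launch height, time of flight is t = 2 v_y / g = 2 × 5.007 / 10 = 1.00 s.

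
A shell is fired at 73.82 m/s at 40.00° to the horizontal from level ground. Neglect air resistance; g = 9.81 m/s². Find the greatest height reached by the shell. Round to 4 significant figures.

114.8 m

Vertical component of launch velocity: v_y = 73.82 sin 40.00° = 47.451 m/s.
At the highest point the vertical velocity is zero, so v_y² = 2 g h_max.
h_max = (47.451)² / (2 × 9.81) = 2251.6 / 19.62 = 114.8 m.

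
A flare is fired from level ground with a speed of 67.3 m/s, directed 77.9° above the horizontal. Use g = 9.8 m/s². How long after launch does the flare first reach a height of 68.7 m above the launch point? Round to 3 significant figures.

v_y0 = 67.3 sin 77.9° = 65.80 m/s.
Set y = v_y0 t − ½ g t² = 68.7: 4.900 t² − 65.80 t + 68.7 = 0.
t = [65.80 ± √(4330 − 1347)] / 9.8 = (65.80 ± 54.62) / 9.8, giving t = 1.14 s or t = 12.3 s.
The flare is on the way up at the first time, so t = 1.14 s.

1.14 s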